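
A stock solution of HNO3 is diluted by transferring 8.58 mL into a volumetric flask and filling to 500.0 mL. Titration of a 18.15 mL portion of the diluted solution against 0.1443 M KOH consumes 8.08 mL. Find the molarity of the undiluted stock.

n(KOH) = 0.1443 x 0.008080 = 0.001166 mol.
n(HNO3) in the aliquot = 0.001166 mol.
[diluted HNO3] = 0.001166 / 0.01815 = 0.06424 M.
Dilution factor = 500.0/8.580 = 58.28, so [stock] = 0.06424 x 58.28 = 3.74 M.

3.74 M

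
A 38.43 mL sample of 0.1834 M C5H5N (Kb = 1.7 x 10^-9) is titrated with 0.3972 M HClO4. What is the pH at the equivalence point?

3.07

n(C5H5N) = 0.1834 x 0.03843 = 0.007048 mol; V(HClO4) at equivalence = 0.007048/0.3972 = 0.01774 L.
At equivalence the base is fully converted to C5H5NH+; total volume = 0.05617 L, so [C5H5NH+] = 0.007048/0.05617 = 0.1255 M.
Ka(C5H5NH+) = Kw/Kb = 1.0e-14 / 1.7 x 10^-9 = 5.88e-6.
[H^+] = sqrt(Ka x [C5H5NH+]) = sqrt(5.88e-6 x 0.1255) = 0.000859 M.
pH = -log(0.000859) = 3.07.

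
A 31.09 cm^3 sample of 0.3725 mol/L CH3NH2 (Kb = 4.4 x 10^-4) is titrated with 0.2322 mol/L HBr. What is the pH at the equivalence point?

n(CH3NH2) = 0.3725 x 0.03109 = 0.01158 mol; V(HBr) at equivalence = 0.01158/0.2322 = 0.04988 L.
At equivalence the base is fully converted to CH3NH3+; total volume = 0.08097 L, so [CH3NH3+] = 0.01158/0.08097 = 0.1430 M.
Ka(CH3NH3+) = Kw/Kb = 1.0e-14 / 4.4 x 10^-4 = 2.27e-11.
[H^+] = sqrt(Ka x [CH3NH3+]) = sqrt(2.27e-11 x 0.1430) = 1.80e-6 M.
pH = -log(1.80e-6) = 5.74.

5.74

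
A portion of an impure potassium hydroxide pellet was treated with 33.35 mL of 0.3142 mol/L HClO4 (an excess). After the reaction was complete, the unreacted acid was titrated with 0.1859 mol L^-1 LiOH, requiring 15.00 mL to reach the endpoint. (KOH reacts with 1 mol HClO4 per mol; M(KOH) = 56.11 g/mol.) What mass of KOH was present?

0.431 g

Total n(HClO4) added = 0.3142 x 0.03335 = 0.01048 mol.
n(LiOH) used = 0.1859 x 0.01500 = 0.002789 mol, which equals the excess n(HClO4).
So n(HClO4) consumed by the sample = 0.01048 - 0.002789 = 0.007690 mol.
n(KOH) = 0.007690 / 1 = 0.007690 mol.
mass = 0.007690 mol x 56.11 g/mol = 0.431 g.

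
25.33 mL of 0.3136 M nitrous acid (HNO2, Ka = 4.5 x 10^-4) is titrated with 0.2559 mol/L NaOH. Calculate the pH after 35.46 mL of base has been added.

12.27

n(acid) = 0.3136 x 0.02533 = 0.007943 mol; n(NaOH) added = 0.2559 x 0.03546 = 0.009074 mol.
Base is in excess by 0.009074 - 0.007943 = 0.001131 mol in a total volume of 0.06079 L.
[OH^-] = 0.001131/0.06079 = 0.01860 M, so pOH = 1.73 and pH = 14.00 - 1.73 = 12.27.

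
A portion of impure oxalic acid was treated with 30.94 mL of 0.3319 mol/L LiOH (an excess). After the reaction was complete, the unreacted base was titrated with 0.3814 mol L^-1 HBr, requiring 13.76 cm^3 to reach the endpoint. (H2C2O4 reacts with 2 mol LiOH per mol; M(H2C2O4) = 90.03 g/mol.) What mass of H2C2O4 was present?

0.226 g

Total n(LiOH) added = 0.3319 x 0.03094 = 0.01027 mol.
n(HBr) used = 0.3814 x 0.01376 = 0.005248 mol, which equals the excess n(LiOH).
So n(LiOH) consumed by the sample = 0.01027 - 0.005248 = 0.005021 mol.
n(H2C2O4) = 0.005021 / 2 = 0.002510 mol.
mass = 0.002510 mol x 90.03 g/mol = 0.226 g.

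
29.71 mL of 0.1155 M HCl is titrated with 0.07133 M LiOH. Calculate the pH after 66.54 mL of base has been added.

12.14

n(acid) = 0.1155 x 0.02971 = 0.003432 mol; n(LiOH) added = 0.07133 x 0.06654 = 0.004746 mol.
Base is in excess by 0.004746 - 0.003432 = 0.001315 mol in a total volume of 0.09625 L.
[OH^-] = 0.001315/0.09625 = 0.01366 M, so pOH = 1.86 and pH = 14.00 - 1.86 = 12.14.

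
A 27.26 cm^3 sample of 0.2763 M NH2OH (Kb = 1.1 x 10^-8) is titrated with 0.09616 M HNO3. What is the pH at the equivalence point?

n(NH2OH) = 0.2763 x 0.02726 = 0.007532 mol; V(HNO3) at equivalence = 0.007532/0.09616 = 0.07833 L.
At equivalence the base is fully converted to NH3OH+; total volume = 0.1056 L, so [NH3OH+] = 0.007532/0.1056 = 0.07133 M.
Ka(NH3OH+) = Kw/Kb = 1.0e-14 / 1.1 x 10^-8 = 9.09e-7.
[H^+] = sqrt(Ka x [NH3OH+]) = sqrt(9.09e-7 x 0.07133) = 0.000255 M.
pH = -log(0.000255) = 3.59.

3.59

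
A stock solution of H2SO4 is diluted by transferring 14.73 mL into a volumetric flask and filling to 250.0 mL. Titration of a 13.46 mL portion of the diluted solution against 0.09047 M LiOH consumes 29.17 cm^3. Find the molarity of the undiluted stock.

n(LiOH) = 0.09047 x 0.02917 = 0.002639 mol.
n(H2SO4) in the aliquot = 0.002639 x 1/2 = 0.001320 mol.
[diluted H2SO4] = 0.001320 / 0.01346 = 0.09803 M.
Dilution factor = 250.0/14.73 = 16.97, so [stock] = 0.09803 x 16.97 = 1.66 M.

1.66 M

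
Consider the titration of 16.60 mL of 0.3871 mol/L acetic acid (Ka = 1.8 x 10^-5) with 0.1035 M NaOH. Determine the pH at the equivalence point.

n(CH3COOH) = 0.3871 x 0.01660 = 0.006426 mol; V(NaOH) at equivalence = 0.006426/0.1035 = 0.06209 L.
At equivalence all the acid is converted to CH3COO-; total volume = 0.01660 + 0.06209 = 0.07869 L, so [CH3COO-] = 0.006426/0.07869 = 0.08167 M.
Kb = Kw/Ka = 1.0e-14 / 1.8 x 10^-5 = 5.56e-10.
[OH^-] = sqrt(Kb x [CH3COO-]) = sqrt(5.56e-10 x 0.08167) = 6.74e-6 M.
pOH = 5.17, so pH = 14.00 - 5.17 = 8.83.

8.83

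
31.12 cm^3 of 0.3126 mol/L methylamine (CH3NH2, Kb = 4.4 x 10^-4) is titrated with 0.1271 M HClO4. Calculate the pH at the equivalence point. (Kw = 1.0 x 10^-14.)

5.84

n(CH3NH2) = 0.3126 x 0.03112 = 0.009728 mol; V(HClO4) at equivalence = 0.009728/0.1271 = 0.07654 L.
At equivalence the base is fully converted to CH3NH3+; total volume = 0.1077 L, so [CH3NH3+] = 0.009728/0.1077 = 0.09036 M.
Ka(CH3NH3+) = Kw/Kb = 1.0e-14 / 4.4 x 10^-4 = 2.27e-11.
[H^+] = sqrt(Ka x [CH3NH3+]) = sqrt(2.27e-11 x 0.09036) = 1.43e-6 M.
pH = -log(1.43e-6) = 5.84.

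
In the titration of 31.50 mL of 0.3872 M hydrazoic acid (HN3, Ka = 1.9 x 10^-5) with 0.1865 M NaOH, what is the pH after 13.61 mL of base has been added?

Initial n(HN3) = 0.3872 x 0.03150 = 0.01220 mol.
n(NaOH) added = 0.1865 x 0.01361 = 0.002538 mol, converting that many moles of HN3 to N3-.
Remaining n(HN3) = 0.009659 mol; n(N3-) = 0.002538 mol.
By Henderson-Hasselbalch, pH = pKa + log([A^-]/[HA]) = 4.72 + log(0.002538/0.009659) = 4.72 + (-0.58) = 4.14.

4.14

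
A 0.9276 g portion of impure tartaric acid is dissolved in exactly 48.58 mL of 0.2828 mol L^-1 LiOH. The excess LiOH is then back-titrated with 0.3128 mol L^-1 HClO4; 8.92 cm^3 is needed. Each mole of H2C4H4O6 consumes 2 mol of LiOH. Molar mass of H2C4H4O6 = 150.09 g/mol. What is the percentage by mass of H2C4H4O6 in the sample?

Total n(LiOH) added = 0.2828 x 0.04858 = 0.01374 mol.
n(HClO4) used = 0.3128 x 0.008920 = 0.002790 mol, which equals the excess n(LiOH).
So n(LiOH) consumed by the sample = 0.01374 - 0.002790 = 0.01095 mol.
n(H2C4H4O6) = 0.01095 / 2 = 0.005474 mol.
mass H2C4H4O6 = 0.005474 x 150.09 = 0.8216 g, so %H2C4H4O6 = 0.8216/0.9276 x 100 = 88.6%.

88.6%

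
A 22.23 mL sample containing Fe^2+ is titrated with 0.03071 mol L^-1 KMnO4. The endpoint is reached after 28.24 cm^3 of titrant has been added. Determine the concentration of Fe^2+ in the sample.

n(KMnO4) = 0.03071 x 0.02824 = 0.0008673 mol.
From the balanced equation, 1 mol KMnO4 reacts with 5 mol Fe^2+, so n(Fe^2+) = 0.0008673 x 5/1 = 0.004336 mol.
[Fe^2+] = 0.004336 / 0.02223 L = 0.195 M.

0.195 M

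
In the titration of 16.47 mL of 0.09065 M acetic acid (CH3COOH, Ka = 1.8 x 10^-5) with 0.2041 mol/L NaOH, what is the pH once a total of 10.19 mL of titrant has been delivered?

12.34

n(acid) = 0.09065 x 0.01647 = 0.001493 mol; n(NaOH) added = 0.2041 x 0.01019 = 0.002080 mol.
Base is in excess by 0.002080 - 0.001493 = 0.0005868 mol in a total volume of 0.02666 L.
[OH^-] = 0.0005868/0.02666 = 0.02201 M, so pOH = 1.66 and pH = 14.00 - 1.66 = 12.34.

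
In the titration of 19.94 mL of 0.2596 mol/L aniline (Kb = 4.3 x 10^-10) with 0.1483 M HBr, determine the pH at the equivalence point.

n(C6H5NH2) = 0.2596 x 0.01994 = 0.005176 mol; V(HBr) at equivalence = 0.005176/0.1483 = 0.03491 L.
At equivalence the base is fully converted to C6H5NH3+; total volume = 0.05485 L, so [C6H5NH3+] = 0.005176/0.05485 = 0.09438 M.
Ka(C6H5NH3+) = Kw/Kb = 1.0e-14 / 4.3 x 10^-10 = 2.33e-5.
[H^+] = sqrt(Ka x [C6H5NH3+]) = sqrt(2.33e-5 x 0.09438) = 0.00148 M.
pH = -log(0.00148) = 2.83.

2.83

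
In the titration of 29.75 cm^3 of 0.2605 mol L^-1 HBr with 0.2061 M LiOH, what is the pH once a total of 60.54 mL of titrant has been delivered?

12.72

n(acid) = 0.2605 x 0.02975 = 0.007750 mol; n(LiOH) added = 0.2061 x 0.06054 = 0.01248 mol.
Base is in excess by 0.01248 - 0.007750 = 0.004727 mol in a total volume of 0.09029 L.
[OH^-] = 0.004727/0.09029 = 0.05236 M, so pOH = 1.28 and pH = 14.00 - 1.28 = 12.72.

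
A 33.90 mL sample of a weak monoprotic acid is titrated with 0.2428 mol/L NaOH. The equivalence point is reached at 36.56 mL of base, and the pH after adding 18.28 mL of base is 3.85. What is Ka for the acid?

1.4 x 10^-4

18.28 mL is half of the equivalence volume, so this is the half-equivalence point where [HA] = [A^-].
At half-equivalence pH = pKa, so pKa = 3.85.
Ka = 10^(-3.85) = 1.4 x 10^-4.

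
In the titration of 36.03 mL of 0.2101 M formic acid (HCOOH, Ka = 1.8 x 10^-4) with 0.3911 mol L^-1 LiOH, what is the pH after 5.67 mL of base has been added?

Initial n(HCOOH) = 0.2101 x 0.03603 = 0.007570 mol.
n(LiOH) added = 0.3911 x 0.005670 = 0.002218 mol, converting that many moles of HCOOH to HCOO-.
Remaining n(HCOOH) = 0.005352 mol; n(HCOO-) = 0.002218 mol.
By Henderson-Hasselbalch, pH = pKa + log([A^-]/[HA]) = 3.74 + log(0.002218/0.005352) = 3.74 + (-0.38) = 3.36.

3.36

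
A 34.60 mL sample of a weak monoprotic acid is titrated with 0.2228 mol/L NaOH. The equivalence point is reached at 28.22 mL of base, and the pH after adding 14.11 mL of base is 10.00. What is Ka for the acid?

14.11 mL is half of the equivalence volume, so this is the half-equivalence point where [HA] = [A^-].
At half-equivalence pH = pKa, so pKa = 10.00.
Ka = 10^(-10.00) = 1.0 x 10^-10.

1.0 x 10^-10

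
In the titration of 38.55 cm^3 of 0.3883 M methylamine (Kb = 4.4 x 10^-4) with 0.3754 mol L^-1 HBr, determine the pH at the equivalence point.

n(CH3NH2) = 0.3883 x 0.03855 = 0.01497 mol; V(HBr) at equivalence = 0.01497/0.3754 = 0.03987 L.
At equivalence the base is fully converted to CH3NH3+; total volume = 0.07842 L, so [CH3NH3+] = 0.01497/0.07842 = 0.1909 M.
Ka(CH3NH3+) = Kw/Kb = 1.0e-14 / 4.4 x 10^-4 = 2.27e-11.
[H^+] = sqrt(Ka x [CH3NH3+]) = sqrt(2.27e-11 x 0.1909) = 2.08e-6 M.
pH = -log(2.08e-6) = 5.68.

5.68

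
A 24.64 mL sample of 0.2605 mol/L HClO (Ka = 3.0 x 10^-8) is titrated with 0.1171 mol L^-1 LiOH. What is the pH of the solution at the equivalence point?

n(HClO) = 0.2605 x 0.02464 = 0.006419 mol; V(LiOH) at equivalence = 0.006419/0.1171 = 0.05481 L.
At equivalence all the acid is converted to ClO-; total volume = 0.02464 + 0.05481 = 0.07945 L, so [ClO-] = 0.006419/0.07945 = 0.08079 M.
Kb = Kw/Ka = 1.0e-14 / 3.0 x 10^-8 = 3.33e-7.
[OH^-] = sqrt(Kb x [ClO-]) = sqrt(3.33e-7 x 0.08079) = 0.000164 M.
pOH = 3.78, so pH = 14.00 - 3.78 = 10.22.

10.22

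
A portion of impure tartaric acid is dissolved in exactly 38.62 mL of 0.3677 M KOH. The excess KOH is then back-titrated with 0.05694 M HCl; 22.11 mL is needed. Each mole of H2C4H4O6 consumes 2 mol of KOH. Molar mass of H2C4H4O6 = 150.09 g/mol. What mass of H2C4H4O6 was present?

Total n(KOH) added = 0.3677 x 0.03862 = 0.01420 mol.
n(HCl) used = 0.05694 x 0.02211 = 0.001259 mol, which equals the excess n(KOH).
So n(KOH) consumed by the sample = 0.01420 - 0.001259 = 0.01294 mol.
n(H2C4H4O6) = 0.01294 / 2 = 0.006471 mol.
mass = 0.006471 mol x 150.09 g/mol = 0.971 g.

0.971 g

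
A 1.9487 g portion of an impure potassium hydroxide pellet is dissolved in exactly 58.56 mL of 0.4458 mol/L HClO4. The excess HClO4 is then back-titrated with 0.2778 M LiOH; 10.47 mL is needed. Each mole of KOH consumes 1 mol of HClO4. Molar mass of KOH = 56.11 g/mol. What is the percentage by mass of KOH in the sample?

66.8%

Total n(HClO4) added = 0.4458 x 0.05856 = 0.02611 mol.
n(LiOH) used = 0.2778 x 0.01047 = 0.002909 mol, which equals the excess n(HClO4).
So n(HClO4) consumed by the sample = 0.02611 - 0.002909 = 0.02320 mol.
n(KOH) = 0.02320 / 1 = 0.02320 mol.
mass KOH = 0.02320 x 56.11 = 1.302 g, so %KOH = 1.302/1.9487 x 100 = 66.8%.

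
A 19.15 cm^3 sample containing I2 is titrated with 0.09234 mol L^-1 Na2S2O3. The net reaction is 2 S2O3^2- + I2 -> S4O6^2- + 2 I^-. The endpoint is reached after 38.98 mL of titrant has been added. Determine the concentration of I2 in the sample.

n(Na2S2O3) = 0.09234 x 0.03898 = 0.003599 mol.
From the balanced equation, 2 mol Na2S2O3 reacts with 1 mol I2, so n(I2) = 0.003599 x 1/2 = 0.001800 mol.
[I2] = 0.001800 / 0.01915 L = 0.0940 M.

0.0940 M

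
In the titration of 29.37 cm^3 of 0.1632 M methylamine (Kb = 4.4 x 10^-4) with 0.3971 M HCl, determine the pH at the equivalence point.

5.79

n(CH3NH2) = 0.1632 x 0.02937 = 0.004793 mol; V(HCl) at equivalence = 0.004793/0.3971 = 0.01207 L.
At equivalence the base is fully converted to CH3NH3+; total volume = 0.04144 L, so [CH3NH3+] = 0.004793/0.04144 = 0.1157 M.
Ka(CH3NH3+) = Kw/Kb = 1.0e-14 / 4.4 x 10^-4 = 2.27e-11.
[H^+] = sqrt(Ka x [CH3NH3+]) = sqrt(2.27e-11 x 0.1157) = 1.62e-6 M.
pH = -log(1.62e-6) = 5.79.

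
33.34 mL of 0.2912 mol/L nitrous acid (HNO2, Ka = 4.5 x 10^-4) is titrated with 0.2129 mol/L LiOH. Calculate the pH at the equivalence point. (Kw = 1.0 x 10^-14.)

n(HNO2) = 0.2912 x 0.03334 = 0.009709 mol; V(LiOH) at equivalence = 0.009709/0.2129 = 0.04560 L.
At equivalence all the acid is converted to NO2-; total volume = 0.03334 + 0.04560 = 0.07894 L, so [NO2-] = 0.009709/0.07894 = 0.1230 M.
Kb = Kw/Ka = 1.0e-14 / 4.5 x 10^-4 = 2.22e-11.
[OH^-] = sqrt(Kb x [NO2-]) = sqrt(2.22e-11 x 0.1230) = 1.65e-6 M.
pOH = 5.78, so pH = 14.00 - 5.78 = 8.22.

8.22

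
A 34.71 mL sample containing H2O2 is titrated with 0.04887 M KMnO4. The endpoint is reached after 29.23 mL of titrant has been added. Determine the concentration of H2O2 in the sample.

n(KMnO4) = 0.04887 x 0.02923 = 0.001428 mol.
From the balanced equation, 2 mol KMnO4 reacts with 5 mol H2O2, so n(H2O2) = 0.001428 x 5/2 = 0.003571 mol.
[H2O2] = 0.003571 / 0.03471 L = 0.103 M.

0.103 M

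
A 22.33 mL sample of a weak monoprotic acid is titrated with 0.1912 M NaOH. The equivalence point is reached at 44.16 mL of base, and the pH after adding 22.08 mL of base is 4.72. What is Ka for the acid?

1.9 x 10^-5

22.08 mL is half of the equivalence volume, so this is the half-equivalence point where [HA] = [A^-].
At half-equivalence pH = pKa, so pKa = 4.72.
Ka = 10^(-4.72) = 1.9 x 10^-5.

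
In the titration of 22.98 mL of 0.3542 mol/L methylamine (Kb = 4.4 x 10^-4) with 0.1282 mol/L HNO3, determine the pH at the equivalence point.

5.83

n(CH3NH2) = 0.3542 x 0.02298 = 0.008140 mol; V(HNO3) at equivalence = 0.008140/0.1282 = 0.06349 L.
At equivalence the base is fully converted to CH3NH3+; total volume = 0.08647 L, so [CH3NH3+] = 0.008140/0.08647 = 0.09413 M.
Ka(CH3NH3+) = Kw/Kb = 1.0e-14 / 4.4 x 10^-4 = 2.27e-11.
[H^+] = sqrt(Ka x [CH3NH3+]) = sqrt(2.27e-11 x 0.09413) = 1.46e-6 M.
pH = -log(1.46e-6) = 5.83.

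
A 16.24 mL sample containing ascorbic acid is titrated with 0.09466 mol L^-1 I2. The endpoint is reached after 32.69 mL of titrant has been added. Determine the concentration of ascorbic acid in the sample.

n(I2) = 0.09466 x 0.03269 = 0.003094 mol.
From the balanced equation, 1 mol I2 reacts with 1 mol ascorbic acid, so n(ascorbic acid) = 0.003094 x 1/1 = 0.003094 mol.
[ascorbic acid] = 0.003094 / 0.01624 L = 0.191 M.

0.191 M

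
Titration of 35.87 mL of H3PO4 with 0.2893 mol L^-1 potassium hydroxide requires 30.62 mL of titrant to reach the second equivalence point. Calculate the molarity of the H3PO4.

0.123 M

n(KOH) = 0.2893 x 0.03062 = 0.008858 mol.
At the second equivalence point, 2 mol OH^- react per mol H3PO4, so n(H3PO4) = 0.008858 / 2 = 0.004429 mol.
[H3PO4] = 0.004429 / 0.03587 L = 0.123 M.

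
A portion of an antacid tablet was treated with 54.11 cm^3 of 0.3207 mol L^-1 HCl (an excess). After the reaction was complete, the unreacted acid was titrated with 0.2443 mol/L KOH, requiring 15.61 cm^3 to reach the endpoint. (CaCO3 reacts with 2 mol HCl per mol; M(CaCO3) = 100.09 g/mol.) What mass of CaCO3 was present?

0.678 g

Total n(HCl) added = 0.3207 x 0.05411 = 0.01735 mol.
n(KOH) used = 0.2443 x 0.01561 = 0.003814 mol, which equals the excess n(HCl).
So n(HCl) consumed by the sample = 0.01735 - 0.003814 = 0.01354 mol.
n(CaCO3) = 0.01354 / 2 = 0.006770 mol.
mass = 0.006770 mol x 100.09 g/mol = 0.678 g.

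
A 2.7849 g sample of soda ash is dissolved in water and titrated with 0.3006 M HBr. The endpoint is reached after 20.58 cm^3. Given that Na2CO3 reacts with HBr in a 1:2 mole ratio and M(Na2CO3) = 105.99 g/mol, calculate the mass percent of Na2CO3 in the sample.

11.8%

n(HBr) = 0.3006 x 0.02058 = 0.006186 mol.
n(Na2CO3) = 0.006186 / 2 = 0.003093 mol.
mass of Na2CO3 = 0.003093 x 105.99 = 0.3278 g.
% purity = 0.3278 / 2.7849 x 100 = 11.8%.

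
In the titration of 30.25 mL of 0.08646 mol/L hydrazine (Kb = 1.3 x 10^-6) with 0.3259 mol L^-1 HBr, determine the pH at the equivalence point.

4.64

n(N2H4) = 0.08646 x 0.03025 = 0.002615 mol; V(HBr) at equivalence = 0.002615/0.3259 = 0.008025 L.
At equivalence the base is fully converted to N2H5+; total volume = 0.03828 L, so [N2H5+] = 0.002615/0.03828 = 0.06833 M.
Ka(N2H5+) = Kw/Kb = 1.0e-14 / 1.3 x 10^-6 = 7.69e-9.
[H^+] = sqrt(Ka x [N2H5+]) = sqrt(7.69e-9 x 0.06833) = 2.29e-5 M.
pH = -log(2.29e-5) = 4.64.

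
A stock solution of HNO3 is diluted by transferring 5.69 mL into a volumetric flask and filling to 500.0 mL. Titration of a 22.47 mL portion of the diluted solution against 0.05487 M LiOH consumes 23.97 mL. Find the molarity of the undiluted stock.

n(LiOH) = 0.05487 x 0.02397 = 0.001315 mol.
n(HNO3) in the aliquot = 0.001315 mol.
[diluted HNO3] = 0.001315 / 0.02247 = 0.05853 M.
Dilution factor = 500.0/5.690 = 87.87, so [stock] = 0.05853 x 87.87 = 5.14 M.

5.14 M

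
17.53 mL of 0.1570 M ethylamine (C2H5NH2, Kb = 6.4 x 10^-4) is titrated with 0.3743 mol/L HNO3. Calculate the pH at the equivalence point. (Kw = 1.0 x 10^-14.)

n(C2H5NH2) = 0.1570 x 0.01753 = 0.002752 mol; V(HNO3) at equivalence = 0.002752/0.3743 = 0.007353 L.
At equivalence the base is fully converted to C2H5NH3+; total volume = 0.02488 L, so [C2H5NH3+] = 0.002752/0.02488 = 0.1106 M.
Ka(C2H5NH3+) = Kw/Kb = 1.0e-14 / 6.4 x 10^-4 = 1.56e-11.
[H^+] = sqrt(Ka x [C2H5NH3+]) = sqrt(1.56e-11 x 0.1106) = 1.31e-6 M.
pH = -log(1.31e-6) = 5.88.

5.88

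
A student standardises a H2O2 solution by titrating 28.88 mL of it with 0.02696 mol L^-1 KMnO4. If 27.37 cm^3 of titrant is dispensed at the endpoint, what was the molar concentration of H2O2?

0.0639 M

n(KMnO4) = 0.02696 x 0.02737 = 0.0007379 mol.
From the balanced equation, 2 mol KMnO4 reacts with 5 mol H2O2, so n(H2O2) = 0.0007379 x 5/2 = 0.001845 mol.
[H2O2] = 0.001845 / 0.02888 L = 0.0639 M.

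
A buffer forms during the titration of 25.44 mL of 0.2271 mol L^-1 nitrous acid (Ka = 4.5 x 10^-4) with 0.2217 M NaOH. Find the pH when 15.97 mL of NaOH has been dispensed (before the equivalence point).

Initial n(HNO2) = 0.2271 x 0.02544 = 0.005777 mol.
n(NaOH) added = 0.2217 x 0.01597 = 0.003541 mol, converting that many moles of HNO2 to NO2-.
Remaining n(HNO2) = 0.002237 mol; n(NO2-) = 0.003541 mol.
By Henderson-Hasselbalch, pH = pKa + log([A^-]/[HA]) = 3.35 + log(0.003541/0.002237) = 3.35 + (+0.20) = 3.55.

3.55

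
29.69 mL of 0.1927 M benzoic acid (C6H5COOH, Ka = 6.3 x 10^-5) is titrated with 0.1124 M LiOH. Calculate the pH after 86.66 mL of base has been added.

12.54

n(acid) = 0.1927 x 0.02969 = 0.005721 mol; n(LiOH) added = 0.1124 x 0.08666 = 0.009741 mol.
Base is in excess by 0.009741 - 0.005721 = 0.004019 mol in a total volume of 0.1163 L.
[OH^-] = 0.004019/0.1163 = 0.03455 M, so pOH = 1.46 and pH = 14.00 - 1.46 = 12.54.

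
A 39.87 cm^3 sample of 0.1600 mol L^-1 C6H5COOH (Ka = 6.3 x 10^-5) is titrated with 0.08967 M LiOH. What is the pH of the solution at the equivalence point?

8.48

n(C6H5COOH) = 0.1600 x 0.03987 = 0.006379 mol; V(LiOH) at equivalence = 0.006379/0.08967 = 0.07114 L.
At equivalence all the acid is converted to C6H5COO-; total volume = 0.03987 + 0.07114 = 0.1110 L, so [C6H5COO-] = 0.006379/0.1110 = 0.05746 M.
Kb = Kw/Ka = 1.0e-14 / 6.3 x 10^-5 = 1.59e-10.
[OH^-] = sqrt(Kb x [C6H5COO-]) = sqrt(1.59e-10 x 0.05746) = 3.02e-6 M.
pOH = 5.52, so pH = 14.00 - 5.52 = 8.48.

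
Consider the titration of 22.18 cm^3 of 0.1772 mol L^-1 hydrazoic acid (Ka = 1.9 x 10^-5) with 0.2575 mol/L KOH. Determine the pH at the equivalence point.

n(HN3) = 0.1772 x 0.02218 = 0.003930 mol; V(KOH) at equivalence = 0.003930/0.2575 = 0.01526 L.
At equivalence all the acid is converted to N3-; total volume = 0.02218 + 0.01526 = 0.03744 L, so [N3-] = 0.003930/0.03744 = 0.1050 M.
Kb = Kw/Ka = 1.0e-14 / 1.9 x 10^-5 = 5.26e-10.
[OH^-] = sqrt(Kb x [N3-]) = sqrt(5.26e-10 x 0.1050) = 7.43e-6 M.
pOH = 5.13, so pH = 14.00 - 5.13 = 8.87.

8.87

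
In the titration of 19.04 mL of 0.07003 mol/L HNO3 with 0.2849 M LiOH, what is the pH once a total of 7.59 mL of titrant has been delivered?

12.49

n(acid) = 0.07003 x 0.01904 = 0.001333 mol; n(LiOH) added = 0.2849 x 0.007590 = 0.002162 mol.
Base is in excess by 0.002162 - 0.001333 = 0.0008290 mol in a total volume of 0.02663 L.
[OH^-] = 0.0008290/0.02663 = 0.03113 M, so pOH = 1.51 and pH = 14.00 - 1.51 = 12.49.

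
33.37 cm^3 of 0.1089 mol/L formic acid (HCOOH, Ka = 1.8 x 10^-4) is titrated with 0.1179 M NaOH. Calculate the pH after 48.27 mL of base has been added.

n(acid) = 0.1089 x 0.03337 = 0.003634 mol; n(NaOH) added = 0.1179 x 0.04827 = 0.005691 mol.
Base is in excess by 0.005691 - 0.003634 = 0.002057 mol in a total volume of 0.08164 L.
[OH^-] = 0.002057/0.08164 = 0.02520 M, so pOH = 1.60 and pH = 14.00 - 1.60 = 12.40.

12.40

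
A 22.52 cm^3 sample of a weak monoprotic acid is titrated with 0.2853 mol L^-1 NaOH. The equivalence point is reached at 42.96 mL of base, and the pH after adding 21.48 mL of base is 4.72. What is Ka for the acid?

21.48 mL is half of the equivalence volume, so this is the half-equivalence point where [HA] = [A^-].
At half-equivalence pH = pKa, so pKa = 4.72.
Ka = 10^(-4.72) = 1.9 x 10^-5.

1.9 x 10^-5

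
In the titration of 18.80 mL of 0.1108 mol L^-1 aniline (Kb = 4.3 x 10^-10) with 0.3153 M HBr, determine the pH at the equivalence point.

2.86

n(C6H5NH2) = 0.1108 x 0.01880 = 0.002083 mol; V(HBr) at equivalence = 0.002083/0.3153 = 0.006607 L.
At equivalence the base is fully converted to C6H5NH3+; total volume = 0.02541 L, so [C6H5NH3+] = 0.002083/0.02541 = 0.08199 M.
Ka(C6H5NH3+) = Kw/Kb = 1.0e-14 / 4.3 x 10^-10 = 2.33e-5.
[H^+] = sqrt(Ka x [C6H5NH3+]) = sqrt(2.33e-5 x 0.08199) = 0.00138 M.
pH = -log(0.00138) = 2.86.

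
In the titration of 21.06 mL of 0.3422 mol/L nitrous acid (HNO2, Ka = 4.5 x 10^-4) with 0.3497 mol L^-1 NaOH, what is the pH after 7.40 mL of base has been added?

3.10

Initial n(HNO2) = 0.3422 x 0.02106 = 0.007207 mol.
n(NaOH) added = 0.3497 x 0.007400 = 0.002588 mol, converting that many moles of HNO2 to NO2-.
Remaining n(HNO2) = 0.004619 mol; n(NO2-) = 0.002588 mol.
By Henderson-Hasselbalch, pH = pKa + log([A^-]/[HA]) = 3.35 + log(0.002588/0.004619) = 3.35 + (-0.25) = 3.10.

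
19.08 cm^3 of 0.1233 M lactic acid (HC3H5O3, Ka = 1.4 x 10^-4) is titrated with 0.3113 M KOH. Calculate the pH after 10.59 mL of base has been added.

12.50

n(acid) = 0.1233 x 0.01908 = 0.002353 mol; n(KOH) added = 0.3113 x 0.01059 = 0.003297 mol.
Base is in excess by 0.003297 - 0.002353 = 0.0009441 mol in a total volume of 0.02967 L.
[OH^-] = 0.0009441/0.02967 = 0.03182 M, so pOH = 1.50 and pH = 14.00 - 1.50 = 12.50.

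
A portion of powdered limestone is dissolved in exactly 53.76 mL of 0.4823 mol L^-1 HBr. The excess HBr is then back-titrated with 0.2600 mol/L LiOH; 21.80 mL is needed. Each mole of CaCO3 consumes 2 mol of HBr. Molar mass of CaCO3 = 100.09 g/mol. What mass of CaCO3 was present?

Total n(HBr) added = 0.4823 x 0.05376 = 0.02593 mol.
n(LiOH) used = 0.2600 x 0.02180 = 0.005668 mol, which equals the excess n(HBr).
So n(HBr) consumed by the sample = 0.02593 - 0.005668 = 0.02026 mol.
n(CaCO3) = 0.02026 / 2 = 0.01013 mol.
mass = 0.01013 mol x 100.09 g/mol = 1.01 g.

1.01 g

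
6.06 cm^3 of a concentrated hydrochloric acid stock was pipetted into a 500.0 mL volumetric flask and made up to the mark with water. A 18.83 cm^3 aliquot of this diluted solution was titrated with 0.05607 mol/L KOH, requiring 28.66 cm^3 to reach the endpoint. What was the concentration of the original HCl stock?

n(KOH) = 0.05607 x 0.02866 = 0.001607 mol.
n(HCl) in the aliquot = 0.001607 mol.
[diluted HCl] = 0.001607 / 0.01883 = 0.08534 M.
Dilution factor = 500.0/6.060 = 82.51, so [stock] = 0.08534 x 82.51 = 7.04 M.

7.04 M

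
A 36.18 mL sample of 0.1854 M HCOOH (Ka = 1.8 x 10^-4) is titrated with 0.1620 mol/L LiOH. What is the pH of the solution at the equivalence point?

n(HCOOH) = 0.1854 x 0.03618 = 0.006708 mol; V(LiOH) at equivalence = 0.006708/0.1620 = 0.04141 L.
At equivalence all the acid is converted to HCOO-; total volume = 0.03618 + 0.04141 = 0.07759 L, so [HCOO-] = 0.006708/0.07759 = 0.08646 M.
Kb = Kw/Ka = 1.0e-14 / 1.8 x 10^-4 = 5.56e-11.
[OH^-] = sqrt(Kb x [HCOO-]) = sqrt(5.56e-11 x 0.08646) = 2.19e-6 M.
pOH = 5.66, so pH = 14.00 - 5.66 = 8.34.

8.34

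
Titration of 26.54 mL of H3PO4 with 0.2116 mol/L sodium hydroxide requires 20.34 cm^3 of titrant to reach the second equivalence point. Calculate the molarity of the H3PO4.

n(NaOH) = 0.2116 x 0.02034 = 0.004304 mol.
At the second equivalence point, 2 mol OH^- react per mol H3PO4, so n(H3PO4) = 0.004304 / 2 = 0.002152 mol.
[H3PO4] = 0.002152 / 0.02654 L = 0.0811 M.

0.0811 M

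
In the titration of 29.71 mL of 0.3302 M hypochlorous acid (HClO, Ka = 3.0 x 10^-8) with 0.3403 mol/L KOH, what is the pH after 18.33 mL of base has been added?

7.76

Initial n(HClO) = 0.3302 x 0.02971 = 0.009810 mol.
n(KOH) added = 0.3403 x 0.01833 = 0.006238 mol, converting that many moles of HClO to ClO-.
Remaining n(HClO) = 0.003573 mol; n(ClO-) = 0.006238 mol.
By Henderson-Hasselbalch, pH = pKa + log([A^-]/[HA]) = 7.52 + log(0.006238/0.003573) = 7.52 + (+0.24) = 7.76.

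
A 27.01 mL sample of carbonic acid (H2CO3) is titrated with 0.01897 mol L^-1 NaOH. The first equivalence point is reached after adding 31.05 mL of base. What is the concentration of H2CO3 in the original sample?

0.0218 M

n(NaOH) = 0.01897 x 0.03105 = 0.0005890 mol.
At the first equivalence point, 1 mol OH^- react per mol H2CO3, so n(H2CO3) = 0.0005890 / 1 = 0.0005890 mol.
[H2CO3] = 0.0005890 / 0.02701 L = 0.0218 M.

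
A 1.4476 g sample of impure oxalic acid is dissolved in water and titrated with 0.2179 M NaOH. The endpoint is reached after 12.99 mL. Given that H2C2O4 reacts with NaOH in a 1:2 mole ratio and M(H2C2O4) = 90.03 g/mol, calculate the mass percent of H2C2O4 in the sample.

8.80%

n(NaOH) = 0.2179 x 0.01299 = 0.002831 mol.
n(H2C2O4) = 0.002831 / 2 = 0.001415 mol.
mass of H2C2O4 = 0.001415 x 90.03 = 0.1274 g.
% purity = 0.1274 / 1.4476 x 100 = 8.80%.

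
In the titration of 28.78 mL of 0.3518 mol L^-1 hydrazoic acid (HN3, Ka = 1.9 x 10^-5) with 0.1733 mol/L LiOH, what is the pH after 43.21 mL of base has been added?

5.17

Initial n(HN3) = 0.3518 x 0.02878 = 0.01012 mol.
n(LiOH) added = 0.1733 x 0.04321 = 0.007488 mol, converting that many moles of HN3 to N3-.
Remaining n(HN3) = 0.002637 mol; n(N3-) = 0.007488 mol.
By Henderson-Hasselbalch, pH = pKa + log([A^-]/[HA]) = 4.72 + log(0.007488/0.002637) = 4.72 + (+0.45) = 5.17.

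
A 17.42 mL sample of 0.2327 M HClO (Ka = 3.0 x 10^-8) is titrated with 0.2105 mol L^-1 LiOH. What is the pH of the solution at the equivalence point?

10.28

n(HClO) = 0.2327 x 0.01742 = 0.004054 mol; V(LiOH) at equivalence = 0.004054/0.2105 = 0.01926 L.
At equivalence all the acid is converted to ClO-; total volume = 0.01742 + 0.01926 = 0.03668 L, so [ClO-] = 0.004054/0.03668 = 0.1105 M.
Kb = Kw/Ka = 1.0e-14 / 3.0 x 10^-8 = 3.33e-7.
[OH^-] = sqrt(Kb x [ClO-]) = sqrt(3.33e-7 x 0.1105) = 0.000192 M.
pOH = 3.72, so pH = 14.00 - 3.72 = 10.28.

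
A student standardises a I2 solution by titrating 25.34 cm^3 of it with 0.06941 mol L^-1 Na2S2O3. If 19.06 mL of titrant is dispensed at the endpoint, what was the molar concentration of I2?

0.0261 M

n(Na2S2O3) = 0.06941 x 0.01906 = 0.001323 mol.
From the balanced equation, 2 mol Na2S2O3 reacts with 1 mol I2, so n(I2) = 0.001323 x 1/2 = 0.0006615 mol.
[I2] = 0.0006615 / 0.02534 L = 0.0261 M.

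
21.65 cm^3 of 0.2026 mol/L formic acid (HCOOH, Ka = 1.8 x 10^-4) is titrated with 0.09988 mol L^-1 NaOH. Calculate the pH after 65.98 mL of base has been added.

n(acid) = 0.2026 x 0.02165 = 0.004386 mol; n(NaOH) added = 0.09988 x 0.06598 = 0.006590 mol.
Base is in excess by 0.006590 - 0.004386 = 0.002204 mol in a total volume of 0.08763 L.
[OH^-] = 0.002204/0.08763 = 0.02515 M, so pOH = 1.60 and pH = 14.00 - 1.60 = 12.40.

12.40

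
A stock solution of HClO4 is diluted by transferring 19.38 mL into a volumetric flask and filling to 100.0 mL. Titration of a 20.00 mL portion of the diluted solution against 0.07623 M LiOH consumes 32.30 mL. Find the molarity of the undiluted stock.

n(LiOH) = 0.07623 x 0.03230 = 0.002462 mol.
n(HClO4) in the aliquot = 0.002462 mol.
[diluted HClO4] = 0.002462 / 0.02000 = 0.1231 M.
Dilution factor = 100.0/19.38 = 5.160, so [stock] = 0.1231 x 5.160 = 0.635 M.

0.635 M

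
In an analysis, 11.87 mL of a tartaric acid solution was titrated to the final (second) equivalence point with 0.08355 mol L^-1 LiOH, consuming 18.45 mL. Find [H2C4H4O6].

0.0649 M

n(LiOH) = 0.08355 x 0.01845 = 0.001541 mol.
At the final (second) equivalence point, 2 mol OH^- react per mol H2C4H4O6, so n(H2C4H4O6) = 0.001541 / 2 = 0.0007707 mol.
[H2C4H4O6] = 0.0007707 / 0.01187 L = 0.0649 M.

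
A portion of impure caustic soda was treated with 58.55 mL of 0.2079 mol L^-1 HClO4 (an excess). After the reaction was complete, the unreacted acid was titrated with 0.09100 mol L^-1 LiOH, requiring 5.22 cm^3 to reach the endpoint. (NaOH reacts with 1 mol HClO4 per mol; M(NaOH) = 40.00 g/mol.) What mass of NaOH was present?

0.468 g

Total n(HClO4) added = 0.2079 x 0.05855 = 0.01217 mol.
n(LiOH) used = 0.09100 x 0.005220 = 0.0004750 mol, which equals the excess n(HClO4).
So n(HClO4) consumed by the sample = 0.01217 - 0.0004750 = 0.01170 mol.
n(NaOH) = 0.01170 / 1 = 0.01170 mol.
mass = 0.01170 mol x 40.00 g/mol = 0.468 g.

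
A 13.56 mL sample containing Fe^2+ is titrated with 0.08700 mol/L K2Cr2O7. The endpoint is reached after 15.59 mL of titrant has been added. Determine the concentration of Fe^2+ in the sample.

0.600 M

n(K2Cr2O7) = 0.08700 x 0.01559 = 0.001356 mol.
From the balanced equation, 1 mol K2Cr2O7 reacts with 6 mol Fe^2+, so n(Fe^2+) = 0.001356 x 6/1 = 0.008138 mol.
[Fe^2+] = 0.008138 / 0.01356 L = 0.600 M.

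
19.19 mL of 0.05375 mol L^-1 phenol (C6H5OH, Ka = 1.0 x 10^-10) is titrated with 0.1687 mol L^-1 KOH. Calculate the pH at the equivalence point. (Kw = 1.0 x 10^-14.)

11.31

n(C6H5OH) = 0.05375 x 0.01919 = 0.001031 mol; V(KOH) at equivalence = 0.001031/0.1687 = 0.006114 L.
At equivalence all the acid is converted to C6H5O-; total volume = 0.01919 + 0.006114 = 0.02530 L, so [C6H5O-] = 0.001031/0.02530 = 0.04076 M.
Kb = Kw/Ka = 1.0e-14 / 1.0 x 10^-10 = 0.000100.
[OH^-] = sqrt(Kb x [C6H5O-]) = sqrt(0.000100 x 0.04076) = 0.00202 M.
pOH = 2.69, so pH = 14.00 - 2.69 = 11.31.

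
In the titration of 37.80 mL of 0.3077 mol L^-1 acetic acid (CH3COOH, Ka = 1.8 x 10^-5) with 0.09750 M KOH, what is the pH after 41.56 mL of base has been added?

Initial n(CH3COOH) = 0.3077 x 0.03780 = 0.01163 mol.
n(KOH) added = 0.09750 x 0.04156 = 0.004052 mol, converting that many moles of CH3COOH to CH3COO-.
Remaining n(CH3COOH) = 0.007579 mol; n(CH3COO-) = 0.004052 mol.
By Henderson-Hasselbalch, pH = pKa + log([A^-]/[HA]) = 4.74 + log(0.004052/0.007579) = 4.74 + (-0.27) = 4.47.

4.47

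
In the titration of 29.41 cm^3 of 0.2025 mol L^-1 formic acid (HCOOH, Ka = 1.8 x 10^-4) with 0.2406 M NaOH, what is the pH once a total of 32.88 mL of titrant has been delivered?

n(acid) = 0.2025 x 0.02941 = 0.005956 mol; n(NaOH) added = 0.2406 x 0.03288 = 0.007911 mol.
Base is in excess by 0.007911 - 0.005956 = 0.001955 mol in a total volume of 0.06229 L.
[OH^-] = 0.001955/0.06229 = 0.03139 M, so pOH = 1.50 and pH = 14.00 - 1.50 = 12.50.

12.50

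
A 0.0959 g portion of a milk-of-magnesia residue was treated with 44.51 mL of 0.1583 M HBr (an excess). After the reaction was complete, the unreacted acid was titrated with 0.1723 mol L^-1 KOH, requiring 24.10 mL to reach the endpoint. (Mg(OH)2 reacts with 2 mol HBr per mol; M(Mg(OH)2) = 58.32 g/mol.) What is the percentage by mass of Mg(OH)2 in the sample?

Total n(HBr) added = 0.1583 x 0.04451 = 0.007046 mol.
n(KOH) used = 0.1723 x 0.02410 = 0.004152 mol, which equals the excess n(HBr).
So n(HBr) consumed by the sample = 0.007046 - 0.004152 = 0.002894 mol.
n(Mg(OH)2) = 0.002894 / 2 = 0.001447 mol.
mass Mg(OH)2 = 0.001447 x 58.32 = 0.08437 g, so %Mg(OH)2 = 0.08437/0.0959 x 100 = 88.0%.

88.0%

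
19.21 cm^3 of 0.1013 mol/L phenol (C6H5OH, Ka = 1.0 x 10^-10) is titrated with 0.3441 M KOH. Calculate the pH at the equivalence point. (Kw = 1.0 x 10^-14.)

n(C6H5OH) = 0.1013 x 0.01921 = 0.001946 mol; V(KOH) at equivalence = 0.001946/0.3441 = 0.005655 L.
At equivalence all the acid is converted to C6H5O-; total volume = 0.01921 + 0.005655 = 0.02487 L, so [C6H5O-] = 0.001946/0.02487 = 0.07826 M.
Kb = Kw/Ka = 1.0e-14 / 1.0 x 10^-10 = 0.000100.
[OH^-] = sqrt(Kb x [C6H5O-]) = sqrt(0.000100 x 0.07826) = 0.00280 M.
pOH = 2.55, so pH = 14.00 - 2.55 = 11.45.

11.45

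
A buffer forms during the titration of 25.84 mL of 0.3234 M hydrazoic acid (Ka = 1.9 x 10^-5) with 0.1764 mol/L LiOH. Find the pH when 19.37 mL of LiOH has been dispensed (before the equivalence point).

Initial n(HN3) = 0.3234 x 0.02584 = 0.008357 mol.
n(LiOH) added = 0.1764 x 0.01937 = 0.003417 mol, converting that many moles of HN3 to N3-.
Remaining n(HN3) = 0.004940 mol; n(N3-) = 0.003417 mol.
By Henderson-Hasselbalch, pH = pKa + log([A^-]/[HA]) = 4.72 + log(0.003417/0.004940) = 4.72 + (-0.16) = 4.56.

4.56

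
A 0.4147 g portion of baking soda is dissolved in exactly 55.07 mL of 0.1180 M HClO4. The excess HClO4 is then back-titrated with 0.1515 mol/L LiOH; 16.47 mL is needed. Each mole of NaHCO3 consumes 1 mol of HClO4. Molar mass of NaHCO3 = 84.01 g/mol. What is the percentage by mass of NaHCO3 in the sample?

Total n(HClO4) added = 0.1180 x 0.05507 = 0.006498 mol.
n(LiOH) used = 0.1515 x 0.01647 = 0.002495 mol, which equals the excess n(HClO4).
So n(HClO4) consumed by the sample = 0.006498 - 0.002495 = 0.004003 mol.
n(NaHCO3) = 0.004003 / 1 = 0.004003 mol.
mass NaHCO3 = 0.004003 x 84.01 = 0.3363 g, so %NaHCO3 = 0.3363/0.4147 x 100 = 81.1%.

81.1%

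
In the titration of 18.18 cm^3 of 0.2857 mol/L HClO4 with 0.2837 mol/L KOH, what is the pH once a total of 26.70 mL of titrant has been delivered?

n(acid) = 0.2857 x 0.01818 = 0.005194 mol; n(KOH) added = 0.2837 x 0.02670 = 0.007575 mol.
Base is in excess by 0.007575 - 0.005194 = 0.002381 mol in a total volume of 0.04488 L.
[OH^-] = 0.002381/0.04488 = 0.05305 M, so pOH = 1.28 and pH = 14.00 - 1.28 = 12.72.

12.72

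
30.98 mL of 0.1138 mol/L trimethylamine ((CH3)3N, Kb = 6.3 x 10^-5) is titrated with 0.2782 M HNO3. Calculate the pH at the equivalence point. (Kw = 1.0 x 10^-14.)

n((CH3)3N) = 0.1138 x 0.03098 = 0.003526 mol; V(HNO3) at equivalence = 0.003526/0.2782 = 0.01267 L.
At equivalence the base is fully converted to (CH3)3NH+; total volume = 0.04365 L, so [(CH3)3NH+] = 0.003526/0.04365 = 0.08076 M.
Ka((CH3)3NH+) = Kw/Kb = 1.0e-14 / 6.3 x 10^-5 = 1.59e-10.
[H^+] = sqrt(Ka x [(CH3)3NH+]) = sqrt(1.59e-10 x 0.08076) = 3.58e-6 M.
pH = -log(3.58e-6) = 5.45.

5.45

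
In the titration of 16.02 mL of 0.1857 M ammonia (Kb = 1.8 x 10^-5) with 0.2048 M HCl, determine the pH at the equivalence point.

n(NH3) = 0.1857 x 0.01602 = 0.002975 mol; V(HCl) at equivalence = 0.002975/0.2048 = 0.01453 L.
At equivalence the base is fully converted to NH4+; total volume = 0.03055 L, so [NH4+] = 0.002975/0.03055 = 0.09739 M.
Ka(NH4+) = Kw/Kb = 1.0e-14 / 1.8 x 10^-5 = 5.56e-10.
[H^+] = sqrt(Ka x [NH4+]) = sqrt(5.56e-10 x 0.09739) = 7.36e-6 M.
pH = -log(7.36e-6) = 5.13.

5.13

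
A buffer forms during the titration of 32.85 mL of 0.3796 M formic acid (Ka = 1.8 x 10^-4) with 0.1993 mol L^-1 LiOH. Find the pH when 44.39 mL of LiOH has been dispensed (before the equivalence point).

Initial n(HCOOH) = 0.3796 x 0.03285 = 0.01247 mol.
n(LiOH) added = 0.1993 x 0.04439 = 0.008847 mol, converting that many moles of HCOOH to HCOO-.
Remaining n(HCOOH) = 0.003623 mol; n(HCOO-) = 0.008847 mol.
By Henderson-Hasselbalch, pH = pKa + log([A^-]/[HA]) = 3.74 + log(0.008847/0.003623) = 3.74 + (+0.39) = 4.13.

4.13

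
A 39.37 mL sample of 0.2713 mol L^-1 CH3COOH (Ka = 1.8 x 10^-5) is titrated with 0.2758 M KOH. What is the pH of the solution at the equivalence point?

n(CH3COOH) = 0.2713 x 0.03937 = 0.01068 mol; V(KOH) at equivalence = 0.01068/0.2758 = 0.03873 L.
At equivalence all the acid is converted to CH3COO-; total volume = 0.03937 + 0.03873 = 0.07810 L, so [CH3COO-] = 0.01068/0.07810 = 0.1368 M.
Kb = Kw/Ka = 1.0e-14 / 1.8 x 10^-5 = 5.56e-10.
[OH^-] = sqrt(Kb x [CH3COO-]) = sqrt(5.56e-10 x 0.1368) = 8.72e-6 M.
pOH = 5.06, so pH = 14.00 - 5.06 = 8.94.

8.94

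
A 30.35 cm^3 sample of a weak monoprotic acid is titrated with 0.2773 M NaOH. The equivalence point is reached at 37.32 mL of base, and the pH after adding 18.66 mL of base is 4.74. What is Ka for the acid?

18.66 mL is half of the equivalence volume, so this is the half-equivalence point where [HA] = [A^-].
At half-equivalence pH = pKa, so pKa = 4.74.
Ka = 10^(-4.74) = 1.8 x 10^-5.

1.8 x 10^-5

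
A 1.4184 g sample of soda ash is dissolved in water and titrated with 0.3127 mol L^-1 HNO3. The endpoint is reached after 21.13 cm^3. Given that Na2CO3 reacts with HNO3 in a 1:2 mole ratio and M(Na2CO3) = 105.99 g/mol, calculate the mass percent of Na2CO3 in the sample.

n(HNO3) = 0.3127 x 0.02113 = 0.006607 mol.
n(Na2CO3) = 0.006607 / 2 = 0.003304 mol.
mass of Na2CO3 = 0.003304 x 105.99 = 0.3502 g.
% purity = 0.3502 / 1.4184 x 100 = 24.7%.

24.7%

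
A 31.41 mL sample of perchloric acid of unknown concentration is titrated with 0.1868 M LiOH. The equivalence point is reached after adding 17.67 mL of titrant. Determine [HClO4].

n(LiOH) delivered = 0.1868 x 0.01767 = 0.003301 mol.
For a 1:1 reaction, n(HClO4) = 0.003301 mol.
[HClO4] = 0.003301 mol / 0.03141 L = 0.105 M.

0.105 M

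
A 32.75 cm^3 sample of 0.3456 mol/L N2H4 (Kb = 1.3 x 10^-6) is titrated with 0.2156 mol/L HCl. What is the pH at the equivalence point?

4.50

n(N2H4) = 0.3456 x 0.03275 = 0.01132 mol; V(HCl) at equivalence = 0.01132/0.2156 = 0.05250 L.
At equivalence the base is fully converted to N2H5+; total volume = 0.08525 L, so [N2H5+] = 0.01132/0.08525 = 0.1328 M.
Ka(N2H5+) = Kw/Kb = 1.0e-14 / 1.3 x 10^-6 = 7.69e-9.
[H^+] = sqrt(Ka x [N2H5+]) = sqrt(7.69e-9 x 0.1328) = 3.20e-5 M.
pH = -log(3.20e-5) = 4.50.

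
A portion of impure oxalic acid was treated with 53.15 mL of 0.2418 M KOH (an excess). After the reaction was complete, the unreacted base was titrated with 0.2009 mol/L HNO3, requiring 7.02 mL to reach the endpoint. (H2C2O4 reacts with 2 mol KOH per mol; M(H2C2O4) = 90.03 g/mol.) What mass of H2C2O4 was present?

0.515 g

Total n(KOH) added = 0.2418 x 0.05315 = 0.01285 mol.
n(HNO3) used = 0.2009 x 0.007020 = 0.001410 mol, which equals the excess n(KOH).
So n(KOH) consumed by the sample = 0.01285 - 0.001410 = 0.01144 mol.
n(H2C2O4) = 0.01144 / 2 = 0.005721 mol.
mass = 0.005721 mol x 90.03 g/mol = 0.515 g.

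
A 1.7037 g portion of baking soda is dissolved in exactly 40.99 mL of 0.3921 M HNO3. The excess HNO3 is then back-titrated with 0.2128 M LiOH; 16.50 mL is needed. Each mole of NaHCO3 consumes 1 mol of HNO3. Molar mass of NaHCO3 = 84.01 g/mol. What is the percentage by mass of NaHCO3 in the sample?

Total n(HNO3) added = 0.3921 x 0.04099 = 0.01607 mol.
n(LiOH) used = 0.2128 x 0.01650 = 0.003511 mol, which equals the excess n(HNO3).
So n(HNO3) consumed by the sample = 0.01607 - 0.003511 = 0.01256 mol.
n(NaHCO3) = 0.01256 / 1 = 0.01256 mol.
mass NaHCO3 = 0.01256 x 84.01 = 1.055 g, so %NaHCO3 = 1.055/1.7037 x 100 = 61.9%.

61.9%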